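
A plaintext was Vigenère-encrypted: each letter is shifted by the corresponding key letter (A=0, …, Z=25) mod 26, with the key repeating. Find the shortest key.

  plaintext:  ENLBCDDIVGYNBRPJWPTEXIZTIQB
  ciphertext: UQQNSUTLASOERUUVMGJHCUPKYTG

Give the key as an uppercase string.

  i= 0: U-E = 16 → Q
  i= 1: Q-N =  3 → D
  i= 2: Q-L =  5 → F
  i= 3: N-B = 12 → M
  i= 4: S-C = 16 → Q
  i= 5: U-D = 17 → R
  i= 6: T-D = 16 → Q
  i= 7: L-I =  3 → D
  i= 8: A-V =  5 → F
  i= 9: S-G = 12 → M
  i=10: O-Y = 16 → Q
  i=11: E-N = 17 → R
  i=12: R-B = 16 → Q
  i=13: U-R =  3 → D
  i=14: U-P =  5 → F
  i=15: V-J = 12 → M
  i=16: M-W = 16 → Q
  i=17: G-P = 17 → R
  i=18: J-T = 16 → Q
  i=19: H-E =  3 → D
  i=20: C-X =  5 → F
  i=21: U-I = 12 → M
  i=22: P-Z = 16 → Q
  i=23: K-T = 17 → R
  i=24: Y-I = 16 → Q
  i=25: T-Q =  3 → D
  i=26: G-B =  5 → F
  shifts repeat with period 6: QDFMQR

QDFMQR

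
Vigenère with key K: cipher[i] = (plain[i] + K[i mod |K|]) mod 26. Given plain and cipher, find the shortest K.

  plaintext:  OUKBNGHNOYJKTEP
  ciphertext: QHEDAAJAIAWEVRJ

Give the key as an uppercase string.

  i= 0: Q-O =  2 → C
  i= 1: H-U = 13 → N
  i= 2: E-K = 20 → U
  i= 3: D-B =  2 → C
  i= 4: A-N = 13 → N
  i= 5: A-G = 20 → U
  i= 6: J-H =  2 → C
  i= 7: A-N = 13 → N
  i= 8: I-O = 20 → U
  i= 9: A-Y =  2 → C
  i=10: W-J = 13 → N
  i=11: E-K = 20 → U
  i=12: V-T =  2 → C
  i=13: R-E = 13 → N
  i=14: J-P = 20 → U
  shifts repeat with period 3: CNU

CNU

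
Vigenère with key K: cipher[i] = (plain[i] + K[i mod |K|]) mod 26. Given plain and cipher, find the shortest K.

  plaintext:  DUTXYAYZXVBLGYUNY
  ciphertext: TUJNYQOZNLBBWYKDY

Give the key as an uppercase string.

QAQ

  i= 0: T-D = 16 → Q
  i= 1: U-U =  0 → A
  i= 2: J-T = 16 → Q
  i= 3: N-X = 16 → Q
  i= 4: Y-Y =  0 → A
  i= 5: Q-A = 16 → Q
  i= 6: O-Y = 16 → Q
  i= 7: Z-Z =  0 → A
  i= 8: N-X = 16 → Q
  i= 9: L-V = 16 → Q
  i=10: B-B =  0 → A
  i=11: B-L = 16 → Q
  i=12: W-G = 16 → Q
  i=13: Y-Y =  0 → A
  i=14: K-U = 16 → Q
  i=15: D-N = 16 → Q
  i=16: Y-Y =  0 → A
  shifts repeat with period 3: QAQ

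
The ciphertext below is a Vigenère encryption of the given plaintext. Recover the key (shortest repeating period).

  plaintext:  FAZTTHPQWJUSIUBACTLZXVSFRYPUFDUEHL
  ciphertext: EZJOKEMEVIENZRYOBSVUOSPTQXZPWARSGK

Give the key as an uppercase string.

ZZKVRXXO

  i= 0: E-F = 25 → Z
  i= 1: Z-A = 25 → Z
  i= 2: J-Z = 10 → K
  i= 3: O-T = 21 → V
  i= 4: K-T = 17 → R
  i= 5: E-H = 23 → X
  i= 6: M-P = 23 → X
  i= 7: E-Q = 14 → O
  i= 8: V-W = 25 → Z
  i= 9: I-J = 25 → Z
  i=10: E-U = 10 → K
  i=11: N-S = 21 → V
  i=12: Z-I = 17 → R
  i=13: R-U = 23 → X
  i=14: Y-B = 23 → X
  i=15: O-A = 14 → O
  i=16: B-C = 25 → Z
  i=17: S-T = 25 → Z
  i=18: V-L = 10 → K
  i=19: U-Z = 21 → V
  i=20: O-X = 17 → R
  i=21: S-V = 23 → X
  i=22: P-S = 23 → X
  i=23: T-F = 14 → O
  i=24: Q-R = 25 → Z
  i=25: X-Y = 25 → Z
  i=26: Z-P = 10 → K
  i=27: P-U = 21 → V
  i=28: W-F = 17 → R
  i=29: A-D = 23 → X
  i=30: R-U = 23 → X
  i=31: S-E = 14 → O
  i=32: G-H = 25 → Z
  i=33: K-L = 25 → Z
  shifts repeat with period 8: ZZKVRXXO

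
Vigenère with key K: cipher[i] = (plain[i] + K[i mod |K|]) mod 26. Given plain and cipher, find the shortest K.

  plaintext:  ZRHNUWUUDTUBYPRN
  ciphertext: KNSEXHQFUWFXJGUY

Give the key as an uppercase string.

  i= 0: K-Z = 11 → L
  i= 1: N-R = 22 → W
  i= 2: S-H = 11 → L
  i= 3: E-N = 17 → R
  i= 4: X-U =  3 → D
  i= 5: H-W = 11 → L
  i= 6: Q-U = 22 → W
  i= 7: F-U = 11 → L
  i= 8: U-D = 17 → R
  i= 9: W-T =  3 → D
  i=10: F-U = 11 → L
  i=11: X-B = 22 → W
  i=12: J-Y = 11 → L
  i=13: G-P = 17 → R
  i=14: U-R =  3 → D
  i=15: Y-N = 11 → L
  shifts repeat with period 5: LWLRD

LWLRD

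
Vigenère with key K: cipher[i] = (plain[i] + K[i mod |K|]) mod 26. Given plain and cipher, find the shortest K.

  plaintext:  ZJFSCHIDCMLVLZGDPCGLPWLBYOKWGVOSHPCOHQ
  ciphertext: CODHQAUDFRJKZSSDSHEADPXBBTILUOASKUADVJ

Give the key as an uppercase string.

  i= 0: C-Z =  3 → D
  i= 1: O-J =  5 → F
  i= 2: D-F = 24 → Y
  i= 3: H-S = 15 → P
  i= 4: Q-C = 14 → O
  i= 5: A-H = 19 → T
  i= 6: U-I = 12 → M
  i= 7: D-D =  0 → A
  i= 8: F-C =  3 → D
  i= 9: R-M =  5 → F
  i=10: J-L = 24 → Y
  i=11: K-V = 15 → P
  i=12: Z-L = 14 → O
  i=13: S-Z = 19 → T
  i=14: S-G = 12 → M
  i=15: D-D =  0 → A
  i=16: S-P =  3 → D
  i=17: H-C =  5 → F
  i=18: E-G = 24 → Y
  i=19: A-L = 15 → P
  i=20: D-P = 14 → O
  i=21: P-W = 19 → T
  i=22: X-L = 12 → M
  i=23: B-B =  0 → A
  i=24: B-Y =  3 → D
  i=25: T-O =  5 → F
  i=26: I-K = 24 → Y
  i=27: L-W = 15 → P
  i=28: U-G = 14 → O
  i=29: O-V = 19 → T
  i=30: A-O = 12 → M
  i=31: S-S =  0 → A
  i=32: K-H =  3 → D
  i=33: U-P =  5 → F
  i=34: A-C = 24 → Y
  i=35: D-O = 15 → P
  i=36: V-H = 14 → O
  i=37: J-Q = 19 → T
  shifts repeat with period 8: DFYPOTMA

DFYPOTMA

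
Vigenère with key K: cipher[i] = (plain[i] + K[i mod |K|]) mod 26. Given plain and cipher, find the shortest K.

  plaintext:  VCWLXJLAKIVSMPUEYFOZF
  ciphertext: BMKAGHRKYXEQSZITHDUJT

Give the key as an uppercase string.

GKOPJY

  i= 0: B-V =  6 → G
  i= 1: M-C = 10 → K
  i= 2: K-W = 14 → O
  i= 3: A-L = 15 → P
  i= 4: G-X =  9 → J
  i= 5: H-J = 24 → Y
  i= 6: R-L =  6 → G
  i= 7: K-A = 10 → K
  i= 8: Y-K = 14 → O
  i= 9: X-I = 15 → P
  i=10: E-V =  9 → J
  i=11: Q-S = 24 → Y
  i=12: S-M =  6 → G
  i=13: Z-P = 10 → K
  i=14: I-U = 14 → O
  i=15: T-E = 15 → P
  i=16: H-Y =  9 → J
  i=17: D-F = 24 → Y
  i=18: U-O =  6 → G
  i=19: J-Z = 10 → K
  i=20: T-F = 14 → O
  shifts repeat with period 6: GKOPJY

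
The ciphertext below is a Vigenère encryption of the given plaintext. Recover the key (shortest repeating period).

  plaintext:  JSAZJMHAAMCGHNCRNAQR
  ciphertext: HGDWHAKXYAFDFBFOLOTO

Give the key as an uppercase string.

YODX

  i= 0: H-J = 24 → Y
  i= 1: G-S = 14 → O
  i= 2: D-A =  3 → D
  i= 3: W-Z = 23 → X
  i= 4: H-J = 24 → Y
  i= 5: A-M = 14 → O
  i= 6: K-H =  3 → D
  i= 7: X-A = 23 → X
  i= 8: Y-A = 24 → Y
  i= 9: A-M = 14 → O
  i=10: F-C =  3 → D
  i=11: D-G = 23 → X
  i=12: F-H = 24 → Y
  i=13: B-N = 14 → O
  i=14: F-C =  3 → D
  i=15: O-R = 23 → X
  i=16: L-N = 24 → Y
  i=17: O-A = 14 → O
  i=18: T-Q =  3 → D
  i=19: O-R = 23 → X
  shifts repeat with period 4: YODX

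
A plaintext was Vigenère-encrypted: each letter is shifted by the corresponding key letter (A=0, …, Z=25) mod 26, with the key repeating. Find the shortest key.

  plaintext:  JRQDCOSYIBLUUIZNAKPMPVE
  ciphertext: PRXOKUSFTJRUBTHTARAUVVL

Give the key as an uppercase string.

  i= 0: P-J =  6 → G
  i= 1: R-R =  0 → A
  i= 2: X-Q =  7 → H
  i= 3: O-D = 11 → L
  i= 4: K-C =  8 → I
  i= 5: U-O =  6 → G
  i= 6: S-S =  0 → A
  i= 7: F-Y =  7 → H
  i= 8: T-I = 11 → L
  i= 9: J-B =  8 → I
  i=10: R-L =  6 → G
  i=11: U-U =  0 → A
  i=12: B-U =  7 → H
  i=13: T-I = 11 → L
  i=14: H-Z =  8 → I
  i=15: T-N =  6 → G
  i=16: A-A =  0 → A
  i=17: R-K =  7 → H
  i=18: A-P = 11 → L
  i=19: U-M =  8 → I
  i=20: V-P =  6 → G
  i=21: V-V =  0 → A
  i=22: L-E =  7 → H
  shifts repeat with period 5: GAHLI

GAHLI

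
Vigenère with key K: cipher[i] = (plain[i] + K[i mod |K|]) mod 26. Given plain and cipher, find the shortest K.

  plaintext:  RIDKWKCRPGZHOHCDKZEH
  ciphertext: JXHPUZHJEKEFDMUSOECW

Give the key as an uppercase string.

  i= 0: J-R = 18 → S
  i= 1: X-I = 15 → P
  i= 2: H-D =  4 → E
  i= 3: P-K =  5 → F
  i= 4: U-W = 24 → Y
  i= 5: Z-K = 15 → P
  i= 6: H-C =  5 → F
  i= 7: J-R = 18 → S
  i= 8: E-P = 15 → P
  i= 9: K-G =  4 → E
  i=10: E-Z =  5 → F
  i=11: F-H = 24 → Y
  i=12: D-O = 15 → P
  i=13: M-H =  5 → F
  i=14: U-C = 18 → S
  i=15: S-D = 15 → P
  i=16: O-K =  4 → E
  i=17: E-Z =  5 → F
  i=18: C-E = 24 → Y
  i=19: W-H = 15 → P
  shifts repeat with period 7: SPEFYPF

SPEFYPF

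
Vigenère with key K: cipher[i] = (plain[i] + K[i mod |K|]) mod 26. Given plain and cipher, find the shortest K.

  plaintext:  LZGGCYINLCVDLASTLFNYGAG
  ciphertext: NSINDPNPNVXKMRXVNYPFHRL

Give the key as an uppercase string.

CTCHBRFC

  i= 0: N-L =  2 → C
  i= 1: S-Z = 19 → T
  i= 2: I-G =  2 → C
  i= 3: N-G =  7 → H
  i= 4: D-C =  1 → B
  i= 5: P-Y = 17 → R
  i= 6: N-I =  5 → F
  i= 7: P-N =  2 → C
  i= 8: N-L =  2 → C
  i= 9: V-C = 19 → T
  i=10: X-V =  2 → C
  i=11: K-D =  7 → H
  i=12: M-L =  1 → B
  i=13: R-A = 17 → R
  i=14: X-S =  5 → F
  i=15: V-T =  2 → C
  i=16: N-L =  2 → C
  i=17: Y-F = 19 → T
  i=18: P-N =  2 → C
  i=19: F-Y =  7 → H
  i=20: H-G =  1 → B
  i=21: R-A = 17 → R
  i=22: L-G =  5 → F
  shifts repeat with period 8: CTCHBRFC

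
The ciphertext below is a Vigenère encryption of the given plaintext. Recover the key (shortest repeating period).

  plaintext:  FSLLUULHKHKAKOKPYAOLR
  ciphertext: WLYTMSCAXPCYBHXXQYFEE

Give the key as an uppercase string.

RTNISY

  i= 0: W-F = 17 → R
  i= 1: L-S = 19 → T
  i= 2: Y-L = 13 → N
  i= 3: T-L =  8 → I
  i= 4: M-U = 18 → S
  i= 5: S-U = 24 → Y
  i= 6: C-L = 17 → R
  i= 7: A-H = 19 → T
  i= 8: X-K = 13 → N
  i= 9: P-H =  8 → I
  i=10: C-K = 18 → S
  i=11: Y-A = 24 → Y
  i=12: B-K = 17 → R
  i=13: H-O = 19 → T
  i=14: X-K = 13 → N
  i=15: X-P =  8 → I
  i=16: Q-Y = 18 → S
  i=17: Y-A = 24 → Y
  i=18: F-O = 17 → R
  i=19: E-L = 19 → T
  i=20: E-R = 13 → N
  shifts repeat with period 6: RTNISY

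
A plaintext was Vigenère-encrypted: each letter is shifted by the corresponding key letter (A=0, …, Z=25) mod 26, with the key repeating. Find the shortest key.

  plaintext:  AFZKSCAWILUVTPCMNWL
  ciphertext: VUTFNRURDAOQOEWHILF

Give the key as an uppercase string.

  i= 0: V-A = 21 → V
  i= 1: U-F = 15 → P
  i= 2: T-Z = 20 → U
  i= 3: F-K = 21 → V
  i= 4: N-S = 21 → V
  i= 5: R-C = 15 → P
  i= 6: U-A = 20 → U
  i= 7: R-W = 21 → V
  i= 8: D-I = 21 → V
  i= 9: A-L = 15 → P
  i=10: O-U = 20 → U
  i=11: Q-V = 21 → V
  i=12: O-T = 21 → V
  i=13: E-P = 15 → P
  i=14: W-C = 20 → U
  i=15: H-M = 21 → V
  i=16: I-N = 21 → V
  i=17: L-W = 15 → P
  i=18: F-L = 20 → U
  shifts repeat with period 4: VPUV

VPUV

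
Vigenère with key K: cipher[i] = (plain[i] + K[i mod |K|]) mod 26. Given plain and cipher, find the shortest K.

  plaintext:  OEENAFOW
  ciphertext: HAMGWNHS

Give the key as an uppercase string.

  i= 0: H-O = 19 → T
  i= 1: A-E = 22 → W
  i= 2: M-E =  8 → I
  i= 3: G-N = 19 → T
  i= 4: W-A = 22 → W
  i= 5: N-F =  8 → I
  i= 6: H-O = 19 → T
  i= 7: S-W = 22 → W
  shifts repeat with period 3: TWI

TWI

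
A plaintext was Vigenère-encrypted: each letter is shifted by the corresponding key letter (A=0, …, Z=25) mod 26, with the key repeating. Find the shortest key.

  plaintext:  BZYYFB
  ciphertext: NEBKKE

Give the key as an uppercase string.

  i= 0: N-B = 12 → M
  i= 1: E-Z =  5 → F
  i= 2: B-Y =  3 → D
  i= 3: K-Y = 12 → M
  i= 4: K-F =  5 → F
  i= 5: E-B =  3 → D
  shifts repeat with period 3: MFD

MFD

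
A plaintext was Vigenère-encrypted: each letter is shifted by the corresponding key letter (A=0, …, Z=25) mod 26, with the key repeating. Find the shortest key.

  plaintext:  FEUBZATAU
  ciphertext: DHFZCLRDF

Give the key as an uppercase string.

  i= 0: D-F = 24 → Y
  i= 1: H-E =  3 → D
  i= 2: F-U = 11 → L
  i= 3: Z-B = 24 → Y
  i= 4: C-Z =  3 → D
  i= 5: L-A = 11 → L
  i= 6: R-T = 24 → Y
  i= 7: D-A =  3 → D
  i= 8: F-U = 11 → L
  shifts repeat with period 3: YDL

YDL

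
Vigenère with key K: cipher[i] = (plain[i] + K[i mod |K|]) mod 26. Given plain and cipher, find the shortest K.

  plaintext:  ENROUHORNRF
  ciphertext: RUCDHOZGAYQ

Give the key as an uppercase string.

NHLP

  i= 0: R-E = 13 → N
  i= 1: U-N =  7 → H
  i= 2: C-R = 11 → L
  i= 3: D-O = 15 → P
  i= 4: H-U = 13 → N
  i= 5: O-H =  7 → H
  i= 6: Z-O = 11 → L
  i= 7: G-R = 15 → P
  i= 8: A-N = 13 → N
  i= 9: Y-R =  7 → H
  i=10: Q-F = 11 → L
  shifts repeat with period 4: NHLP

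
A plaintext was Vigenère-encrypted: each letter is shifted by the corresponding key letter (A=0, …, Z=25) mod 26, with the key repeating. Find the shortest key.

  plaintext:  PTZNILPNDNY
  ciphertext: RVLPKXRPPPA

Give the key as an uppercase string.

CCM

  i= 0: R-P =  2 → C
  i= 1: V-T =  2 → C
  i= 2: L-Z = 12 → M
  i= 3: P-N =  2 → C
  i= 4: K-I =  2 → C
  i= 5: X-L = 12 → M
  i= 6: R-P =  2 → C
  i= 7: P-N =  2 → C
  i= 8: P-D = 12 → M
  i= 9: P-N =  2 → C
  i=10: A-Y =  2 → C
  shifts repeat with period 3: CCM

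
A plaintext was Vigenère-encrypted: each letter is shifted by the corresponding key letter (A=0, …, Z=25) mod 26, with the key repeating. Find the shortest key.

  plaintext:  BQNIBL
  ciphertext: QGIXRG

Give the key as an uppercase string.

  i= 0: Q-B = 15 → P
  i= 1: G-Q = 16 → Q
  i= 2: I-N = 21 → V
  i= 3: X-I = 15 → P
  i= 4: R-B = 16 → Q
  i= 5: G-L = 21 → V
  shifts repeat with period 3: PQV

PQV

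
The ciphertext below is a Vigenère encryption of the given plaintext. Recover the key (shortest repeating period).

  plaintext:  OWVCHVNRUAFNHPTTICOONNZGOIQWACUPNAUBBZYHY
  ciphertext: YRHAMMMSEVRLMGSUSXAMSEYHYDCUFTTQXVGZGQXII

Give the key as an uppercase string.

  i= 0: Y-O = 10 → K
  i= 1: R-W = 21 → V
  i= 2: H-V = 12 → M
  i= 3: A-C = 24 → Y
  i= 4: M-H =  5 → F
  i= 5: M-V = 17 → R
  i= 6: M-N = 25 → Z
  i= 7: S-R =  1 → B
  i= 8: E-U = 10 → K
  i= 9: V-A = 21 → V
  i=10: R-F = 12 → M
  i=11: L-N = 24 → Y
  i=12: M-H =  5 → F
  i=13: G-P = 17 → R
  i=14: S-T = 25 → Z
  i=15: U-T =  1 → B
  i=16: S-I = 10 → K
  i=17: X-C = 21 → V
  i=18: A-O = 12 → M
  i=19: M-O = 24 → Y
  i=20: S-N =  5 → F
  i=21: E-N = 17 → R
  i=22: Y-Z = 25 → Z
  i=23: H-G =  1 → B
  i=24: Y-O = 10 → K
  i=25: D-I = 21 → V
  i=26: C-Q = 12 → M
  i=27: U-W = 24 → Y
  i=28: F-A =  5 → F
  i=29: T-C = 17 → R
  i=30: T-U = 25 → Z
  i=31: Q-P =  1 → B
  i=32: X-N = 10 → K
  i=33: V-A = 21 → V
  i=34: G-U = 12 → M
  i=35: Z-B = 24 → Y
  i=36: G-B =  5 → F
  i=37: Q-Z = 17 → R
  i=38: X-Y = 25 → Z
  i=39: I-H =  1 → B
  i=40: I-Y = 10 → K
  shifts repeat with period 8: KVMYFRZB

KVMYFRZB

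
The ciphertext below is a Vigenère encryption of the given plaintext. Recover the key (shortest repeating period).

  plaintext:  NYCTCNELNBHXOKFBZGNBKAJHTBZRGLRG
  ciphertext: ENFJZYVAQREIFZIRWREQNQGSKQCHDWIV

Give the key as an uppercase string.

RPDQXL

  i= 0: E-N = 17 → R
  i= 1: N-Y = 15 → P
  i= 2: F-C =  3 → D
  i= 3: J-T = 16 → Q
  i= 4: Z-C = 23 → X
  i= 5: Y-N = 11 → L
  i= 6: V-E = 17 → R
  i= 7: A-L = 15 → P
  i= 8: Q-N =  3 → D
  i= 9: R-B = 16 → Q
  i=10: E-H = 23 → X
  i=11: I-X = 11 → L
  i=12: F-O = 17 → R
  i=13: Z-K = 15 → P
  i=14: I-F =  3 → D
  i=15: R-B = 16 → Q
  i=16: W-Z = 23 → X
  i=17: R-G = 11 → L
  i=18: E-N = 17 → R
  i=19: Q-B = 15 → P
  i=20: N-K =  3 → D
  i=21: Q-A = 16 → Q
  i=22: G-J = 23 → X
  i=23: S-H = 11 → L
  i=24: K-T = 17 → R
  i=25: Q-B = 15 → P
  i=26: C-Z =  3 → D
  i=27: H-R = 16 → Q
  i=28: D-G = 23 → X
  i=29: W-L = 11 → L
  i=30: I-R = 17 → R
  i=31: V-G = 15 → P
  shifts repeat with period 6: RPDQXL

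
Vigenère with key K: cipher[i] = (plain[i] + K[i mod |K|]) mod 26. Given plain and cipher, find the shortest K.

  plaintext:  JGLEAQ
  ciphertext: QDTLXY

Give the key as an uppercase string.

  i= 0: Q-J =  7 → H
  i= 1: D-G = 23 → X
  i= 2: T-L =  8 → I
  i= 3: L-E =  7 → H
  i= 4: X-A = 23 → X
  i= 5: Y-Q =  8 → I
  shifts repeat with period 3: HXI

HXI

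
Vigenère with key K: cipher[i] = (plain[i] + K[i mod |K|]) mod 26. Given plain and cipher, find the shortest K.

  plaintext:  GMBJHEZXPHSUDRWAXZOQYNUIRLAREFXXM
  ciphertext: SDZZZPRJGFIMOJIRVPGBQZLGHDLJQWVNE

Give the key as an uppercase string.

  i= 0: S-G = 12 → M
  i= 1: D-M = 17 → R
  i= 2: Z-B = 24 → Y
  i= 3: Z-J = 16 → Q
  i= 4: Z-H = 18 → S
  i= 5: P-E = 11 → L
  i= 6: R-Z = 18 → S
  i= 7: J-X = 12 → M
  i= 8: G-P = 17 → R
  i= 9: F-H = 24 → Y
  i=10: I-S = 16 → Q
  i=11: M-U = 18 → S
  i=12: O-D = 11 → L
  i=13: J-R = 18 → S
  i=14: I-W = 12 → M
  i=15: R-A = 17 → R
  i=16: V-X = 24 → Y
  i=17: P-Z = 16 → Q
  i=18: G-O = 18 → S
  i=19: B-Q = 11 → L
  i=20: Q-Y = 18 → S
  i=21: Z-N = 12 → M
  i=22: L-U = 17 → R
  i=23: G-I = 24 → Y
  i=24: H-R = 16 → Q
  i=25: D-L = 18 → S
  i=26: L-A = 11 → L
  i=27: J-R = 18 → S
  i=28: Q-E = 12 → M
  i=29: W-F = 17 → R
  i=30: V-X = 24 → Y
  i=31: N-X = 16 → Q
  i=32: E-M = 18 → S
  shifts repeat with period 7: MRYQSLS

MRYQSLS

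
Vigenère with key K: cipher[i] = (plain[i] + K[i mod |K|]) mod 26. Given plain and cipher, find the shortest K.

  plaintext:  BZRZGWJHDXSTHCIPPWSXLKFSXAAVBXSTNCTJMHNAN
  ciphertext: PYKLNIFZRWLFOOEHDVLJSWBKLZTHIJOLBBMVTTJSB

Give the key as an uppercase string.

  i= 0: P-B = 14 → O
  i= 1: Y-Z = 25 → Z
  i= 2: K-R = 19 → T
  i= 3: L-Z = 12 → M
  i= 4: N-G =  7 → H
  i= 5: I-W = 12 → M
  i= 6: F-J = 22 → W
  i= 7: Z-H = 18 → S
  i= 8: R-D = 14 → O
  i= 9: W-X = 25 → Z
  i=10: L-S = 19 → T
  i=11: F-T = 12 → M
  i=12: O-H =  7 → H
  i=13: O-C = 12 → M
  i=14: E-I = 22 → W
  i=15: H-P = 18 → S
  i=16: D-P = 14 → O
  i=17: V-W = 25 → Z
  i=18: L-S = 19 → T
  i=19: J-X = 12 → M
  i=20: S-L =  7 → H
  i=21: W-K = 12 → M
  i=22: B-F = 22 → W
  i=23: K-S = 18 → S
  i=24: L-X = 14 → O
  i=25: Z-A = 25 → Z
  i=26: T-A = 19 → T
  i=27: H-V = 12 → M
  i=28: I-B =  7 → H
  i=29: J-X = 12 → M
  i=30: O-S = 22 → W
  i=31: L-T = 18 → S
  i=32: B-N = 14 → O
  i=33: B-C = 25 → Z
  i=34: M-T = 19 → T
  i=35: V-J = 12 → M
  i=36: T-M =  7 → H
  i=37: T-H = 12 → M
  i=38: J-N = 22 → W
  i=39: S-A = 18 → S
  i=40: B-N = 14 → O
  shifts repeat with period 8: OZTMHMWS

OZTMHMWS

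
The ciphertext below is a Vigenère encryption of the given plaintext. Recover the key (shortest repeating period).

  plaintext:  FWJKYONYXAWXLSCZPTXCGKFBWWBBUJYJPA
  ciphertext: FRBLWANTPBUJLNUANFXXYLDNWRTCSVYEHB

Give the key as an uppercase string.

  i= 0: F-F =  0 → A
  i= 1: R-W = 21 → V
  i= 2: B-J = 18 → S
  i= 3: L-K =  1 → B
  i= 4: W-Y = 24 → Y
  i= 5: A-O = 12 → M
  i= 6: N-N =  0 → A
  i= 7: T-Y = 21 → V
  i= 8: P-X = 18 → S
  i= 9: B-A =  1 → B
  i=10: U-W = 24 → Y
  i=11: J-X = 12 → M
  i=12: L-L =  0 → A
  i=13: N-S = 21 → V
  i=14: U-C = 18 → S
  i=15: A-Z =  1 → B
  i=16: N-P = 24 → Y
  i=17: F-T = 12 → M
  i=18: X-X =  0 → A
  i=19: X-C = 21 → V
  i=20: Y-G = 18 → S
  i=21: L-K =  1 → B
  i=22: D-F = 24 → Y
  i=23: N-B = 12 → M
  i=24: W-W =  0 → A
  i=25: R-W = 21 → V
  i=26: T-B = 18 → S
  i=27: C-B =  1 → B
  i=28: S-U = 24 → Y
  i=29: V-J = 12 → M
  i=30: Y-Y =  0 → A
  i=31: E-J = 21 → V
  i=32: H-P = 18 → S
  i=33: B-A =  1 → B
  shifts repeat with period 6: AVSBYM

AVSBYM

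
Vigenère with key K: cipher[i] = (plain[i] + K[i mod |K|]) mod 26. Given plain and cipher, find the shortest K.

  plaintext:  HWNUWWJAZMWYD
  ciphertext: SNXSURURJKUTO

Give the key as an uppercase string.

  i= 0: S-H = 11 → L
  i= 1: N-W = 17 → R
  i= 2: X-N = 10 → K
  i= 3: S-U = 24 → Y
  i= 4: U-W = 24 → Y
  i= 5: R-W = 21 → V
  i= 6: U-J = 11 → L
  i= 7: R-A = 17 → R
  i= 8: J-Z = 10 → K
  i= 9: K-M = 24 → Y
  i=10: U-W = 24 → Y
  i=11: T-Y = 21 → V
  i=12: O-D = 11 → L
  shifts repeat with period 6: LRKYYV

LRKYYV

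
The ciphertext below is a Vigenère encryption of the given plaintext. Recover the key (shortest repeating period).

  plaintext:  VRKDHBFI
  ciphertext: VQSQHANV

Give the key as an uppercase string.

AZIN

  i= 0: V-V =  0 → A
  i= 1: Q-R = 25 → Z
  i= 2: S-K =  8 → I
  i= 3: Q-D = 13 → N
  i= 4: H-H =  0 → A
  i= 5: A-B = 25 → Z
  i= 6: N-F =  8 → I
  i= 7: V-I = 13 → N
  shifts repeat with period 4: AZIN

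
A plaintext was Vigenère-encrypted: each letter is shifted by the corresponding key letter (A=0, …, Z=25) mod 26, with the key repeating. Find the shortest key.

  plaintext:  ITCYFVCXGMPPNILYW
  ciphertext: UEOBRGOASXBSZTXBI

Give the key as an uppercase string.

  i= 0: U-I = 12 → M
  i= 1: E-T = 11 → L
  i= 2: O-C = 12 → M
  i= 3: B-Y =  3 → D
  i= 4: R-F = 12 → M
  i= 5: G-V = 11 → L
  i= 6: O-C = 12 → M
  i= 7: A-X =  3 → D
  i= 8: S-G = 12 → M
  i= 9: X-M = 11 → L
  i=10: B-P = 12 → M
  i=11: S-P =  3 → D
  i=12: Z-N = 12 → M
  i=13: T-I = 11 → L
  i=14: X-L = 12 → M
  i=15: B-Y =  3 → D
  i=16: I-W = 12 → M
  shifts repeat with period 4: MLMD

MLMD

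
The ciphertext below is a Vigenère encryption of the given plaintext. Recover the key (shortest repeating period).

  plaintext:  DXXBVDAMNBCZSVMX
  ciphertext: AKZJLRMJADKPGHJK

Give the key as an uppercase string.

XNCIQOM

  i= 0: A-D = 23 → X
  i= 1: K-X = 13 → N
  i= 2: Z-X =  2 → C
  i= 3: J-B =  8 → I
  i= 4: L-V = 16 → Q
  i= 5: R-D = 14 → O
  i= 6: M-A = 12 → M
  i= 7: J-M = 23 → X
  i= 8: A-N = 13 → N
  i= 9: D-B =  2 → C
  i=10: K-C =  8 → I
  i=11: P-Z = 16 → Q
  i=12: G-S = 14 → O
  i=13: H-V = 12 → M
  i=14: J-M = 23 → X
  i=15: K-X = 13 → N
  shifts repeat with period 7: XNCIQOM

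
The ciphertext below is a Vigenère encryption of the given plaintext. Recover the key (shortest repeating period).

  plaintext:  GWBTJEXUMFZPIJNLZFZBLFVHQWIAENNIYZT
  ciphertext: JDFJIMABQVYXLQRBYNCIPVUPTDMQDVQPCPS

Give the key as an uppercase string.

  i= 0: J-G =  3 → D
  i= 1: D-W =  7 → H
  i= 2: F-B =  4 → E
  i= 3: J-T = 16 → Q
  i= 4: I-J = 25 → Z
  i= 5: M-E =  8 → I
  i= 6: A-X =  3 → D
  i= 7: B-U =  7 → H
  i= 8: Q-M =  4 → E
  i= 9: V-F = 16 → Q
  i=10: Y-Z = 25 → Z
  i=11: X-P =  8 → I
  i=12: L-I =  3 → D
  i=13: Q-J =  7 → H
  i=14: R-N =  4 → E
  i=15: B-L = 16 → Q
  i=16: Y-Z = 25 → Z
  i=17: N-F =  8 → I
  i=18: C-Z =  3 → D
  i=19: I-B =  7 → H
  i=20: P-L =  4 → E
  i=21: V-F = 16 → Q
  i=22: U-V = 25 → Z
  i=23: P-H =  8 → I
  i=24: T-Q =  3 → D
  i=25: D-W =  7 → H
  i=26: M-I =  4 → E
  i=27: Q-A = 16 → Q
  i=28: D-E = 25 → Z
  i=29: V-N =  8 → I
  i=30: Q-N =  3 → D
  i=31: P-I =  7 → H
  i=32: C-Y =  4 → E
  i=33: P-Z = 16 → Q
  i=34: S-T = 25 → Z
  shifts repeat with period 6: DHEQZI

DHEQZI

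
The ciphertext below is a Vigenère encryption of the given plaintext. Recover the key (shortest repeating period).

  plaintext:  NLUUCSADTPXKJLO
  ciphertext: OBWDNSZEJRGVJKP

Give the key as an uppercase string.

  i= 0: O-N =  1 → B
  i= 1: B-L = 16 → Q
  i= 2: W-U =  2 → C
  i= 3: D-U =  9 → J
  i= 4: N-C = 11 → L
  i= 5: S-S =  0 → A
  i= 6: Z-A = 25 → Z
  i= 7: E-D =  1 → B
  i= 8: J-T = 16 → Q
  i= 9: R-P =  2 → C
  i=10: G-X =  9 → J
  i=11: V-K = 11 → L
  i=12: J-J =  0 → A
  i=13: K-L = 25 → Z
  i=14: P-O =  1 → B
  shifts repeat with period 7: BQCJLAZ

BQCJLAZ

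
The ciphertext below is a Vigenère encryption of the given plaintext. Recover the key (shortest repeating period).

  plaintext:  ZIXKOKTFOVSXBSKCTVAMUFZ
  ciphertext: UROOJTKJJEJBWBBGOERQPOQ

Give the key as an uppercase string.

VJRE

  i= 0: U-Z = 21 → V
  i= 1: R-I =  9 → J
  i= 2: O-X = 17 → R
  i= 3: O-K =  4 → E
  i= 4: J-O = 21 → V
  i= 5: T-K =  9 → J
  i= 6: K-T = 17 → R
  i= 7: J-F =  4 → E
  i= 8: J-O = 21 → V
  i= 9: E-V =  9 → J
  i=10: J-S = 17 → R
  i=11: B-X =  4 → E
  i=12: W-B = 21 → V
  i=13: B-S =  9 → J
  i=14: B-K = 17 → R
  i=15: G-C =  4 → E
  i=16: O-T = 21 → V
  i=17: E-V =  9 → J
  i=18: R-A = 17 → R
  i=19: Q-M =  4 → E
  i=20: P-U = 21 → V
  i=21: O-F =  9 → J
  i=22: Q-Z = 17 → R
  shifts repeat with period 4: VJRE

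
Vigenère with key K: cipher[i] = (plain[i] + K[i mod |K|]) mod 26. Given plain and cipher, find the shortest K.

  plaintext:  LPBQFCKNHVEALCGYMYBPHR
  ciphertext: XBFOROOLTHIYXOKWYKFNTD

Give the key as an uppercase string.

MMEY

  i= 0: X-L = 12 → M
  i= 1: B-P = 12 → M
  i= 2: F-B =  4 → E
  i= 3: O-Q = 24 → Y
  i= 4: R-F = 12 → M
  i= 5: O-C = 12 → M
  i= 6: O-K =  4 → E
  i= 7: L-N = 24 → Y
  i= 8: T-H = 12 → M
  i= 9: H-V = 12 → M
  i=10: I-E =  4 → E
  i=11: Y-A = 24 → Y
  i=12: X-L = 12 → M
  i=13: O-C = 12 → M
  i=14: K-G =  4 → E
  i=15: W-Y = 24 → Y
  i=16: Y-M = 12 → M
  i=17: K-Y = 12 → M
  i=18: F-B =  4 → E
  i=19: N-P = 24 → Y
  i=20: T-H = 12 → M
  i=21: D-R = 12 → M
  shifts repeat with period 4: MMEY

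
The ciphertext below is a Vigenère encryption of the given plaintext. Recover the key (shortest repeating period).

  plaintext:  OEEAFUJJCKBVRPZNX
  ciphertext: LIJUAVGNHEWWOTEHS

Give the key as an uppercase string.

  i= 0: L-O = 23 → X
  i= 1: I-E =  4 → E
  i= 2: J-E =  5 → F
  i= 3: U-A = 20 → U
  i= 4: A-F = 21 → V
  i= 5: V-U =  1 → B
  i= 6: G-J = 23 → X
  i= 7: N-J =  4 → E
  i= 8: H-C =  5 → F
  i= 9: E-K = 20 → U
  i=10: W-B = 21 → V
  i=11: W-V =  1 → B
  i=12: O-R = 23 → X
  i=13: T-P =  4 → E
  i=14: E-Z =  5 → F
  i=15: H-N = 20 → U
  i=16: S-X = 21 → V
  shifts repeat with period 6: XEFUVB

XEFUVB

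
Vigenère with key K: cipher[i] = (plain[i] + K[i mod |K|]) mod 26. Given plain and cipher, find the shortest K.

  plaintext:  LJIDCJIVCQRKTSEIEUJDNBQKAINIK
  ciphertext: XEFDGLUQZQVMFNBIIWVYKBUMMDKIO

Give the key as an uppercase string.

  i= 0: X-L = 12 → M
  i= 1: E-J = 21 → V
  i= 2: F-I = 23 → X
  i= 3: D-D =  0 → A
  i= 4: G-C =  4 → E
  i= 5: L-J =  2 → C
  i= 6: U-I = 12 → M
  i= 7: Q-V = 21 → V
  i= 8: Z-C = 23 → X
  i= 9: Q-Q =  0 → A
  i=10: V-R =  4 → E
  i=11: M-K =  2 → C
  i=12: F-T = 12 → M
  i=13: N-S = 21 → V
  i=14: B-E = 23 → X
  i=15: I-I =  0 → A
  i=16: I-E =  4 → E
  i=17: W-U =  2 → C
  i=18: V-J = 12 → M
  i=19: Y-D = 21 → V
  i=20: K-N = 23 → X
  i=21: B-B =  0 → A
  i=22: U-Q =  4 → E
  i=23: M-K =  2 → C
  i=24: M-A = 12 → M
  i=25: D-I = 21 → V
  i=26: K-N = 23 → X
  i=27: I-I =  0 → A
  i=28: O-K =  4 → E
  shifts repeat with period 6: MVXAEC

MVXAEC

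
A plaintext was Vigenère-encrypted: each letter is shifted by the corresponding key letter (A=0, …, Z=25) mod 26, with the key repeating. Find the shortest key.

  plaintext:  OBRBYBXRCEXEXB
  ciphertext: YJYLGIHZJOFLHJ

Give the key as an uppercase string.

KIH

  i= 0: Y-O = 10 → K
  i= 1: J-B =  8 → I
  i= 2: Y-R =  7 → H
  i= 3: L-B = 10 → K
  i= 4: G-Y =  8 → I
  i= 5: I-B =  7 → H
  i= 6: H-X = 10 → K
  i= 7: Z-R =  8 → I
  i= 8: J-C =  7 → H
  i= 9: O-E = 10 → K
  i=10: F-X =  8 → I
  i=11: L-E =  7 → H
  i=12: H-X = 10 → K
  i=13: J-B =  8 → I
  shifts repeat with period 3: KIH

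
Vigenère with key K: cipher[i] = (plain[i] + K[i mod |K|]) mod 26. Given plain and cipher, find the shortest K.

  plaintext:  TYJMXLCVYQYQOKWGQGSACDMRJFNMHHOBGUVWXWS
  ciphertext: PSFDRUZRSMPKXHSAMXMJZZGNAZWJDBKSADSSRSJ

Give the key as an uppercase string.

  i= 0: P-T = 22 → W
  i= 1: S-Y = 20 → U
  i= 2: F-J = 22 → W
  i= 3: D-M = 17 → R
  i= 4: R-X = 20 → U
  i= 5: U-L =  9 → J
  i= 6: Z-C = 23 → X
  i= 7: R-V = 22 → W
  i= 8: S-Y = 20 → U
  i= 9: M-Q = 22 → W
  i=10: P-Y = 17 → R
  i=11: K-Q = 20 → U
  i=12: X-O =  9 → J
  i=13: H-K = 23 → X
  i=14: S-W = 22 → W
  i=15: A-G = 20 → U
  i=16: M-Q = 22 → W
  i=17: X-G = 17 → R
  i=18: M-S = 20 → U
  i=19: J-A =  9 → J
  i=20: Z-C = 23 → X
  i=21: Z-D = 22 → W
  i=22: G-M = 20 → U
  i=23: N-R = 22 → W
  i=24: A-J = 17 → R
  i=25: Z-F = 20 → U
  i=26: W-N =  9 → J
  i=27: J-M = 23 → X
  i=28: D-H = 22 → W
  i=29: B-H = 20 → U
  i=30: K-O = 22 → W
  i=31: S-B = 17 → R
  i=32: A-G = 20 → U
  i=33: D-U =  9 → J
  i=34: S-V = 23 → X
  i=35: S-W = 22 → W
  i=36: R-X = 20 → U
  i=37: S-W = 22 → W
  i=38: J-S = 17 → R
  shifts repeat with period 7: WUWRUJX

WUWRUJX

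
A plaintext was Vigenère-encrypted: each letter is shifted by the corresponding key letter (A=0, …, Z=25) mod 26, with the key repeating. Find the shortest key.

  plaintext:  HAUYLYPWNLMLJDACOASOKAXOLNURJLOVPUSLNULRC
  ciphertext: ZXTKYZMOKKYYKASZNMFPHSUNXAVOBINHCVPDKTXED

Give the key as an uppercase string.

SXZMNBX

  i= 0: Z-H = 18 → S
  i= 1: X-A = 23 → X
  i= 2: T-U = 25 → Z
  i= 3: K-Y = 12 → M
  i= 4: Y-L = 13 → N
  i= 5: Z-Y =  1 → B
  i= 6: M-P = 23 → X
  i= 7: O-W = 18 → S
  i= 8: K-N = 23 → X
  i= 9: K-L = 25 → Z
  i=10: Y-M = 12 → M
  i=11: Y-L = 13 → N
  i=12: K-J =  1 → B
  i=13: A-D = 23 → X
  i=14: S-A = 18 → S
  i=15: Z-C = 23 → X
  i=16: N-O = 25 → Z
  i=17: M-A = 12 → M
  i=18: F-S = 13 → N
  i=19: P-O =  1 → B
  i=20: H-K = 23 → X
  i=21: S-A = 18 → S
  i=22: U-X = 23 → X
  i=23: N-O = 25 → Z
  i=24: X-L = 12 → M
  i=25: A-N = 13 → N
  i=26: V-U =  1 → B
  i=27: O-R = 23 → X
  i=28: B-J = 18 → S
  i=29: I-L = 23 → X
  i=30: N-O = 25 → Z
  i=31: H-V = 12 → M
  i=32: C-P = 13 → N
  i=33: V-U =  1 → B
  i=34: P-S = 23 → X
  i=35: D-L = 18 → S
  i=36: K-N = 23 → X
  i=37: T-U = 25 → Z
  i=38: X-L = 12 → M
  i=39: E-R = 13 → N
  i=40: D-C =  1 → B
  shifts repeat with period 7: SXZMNBX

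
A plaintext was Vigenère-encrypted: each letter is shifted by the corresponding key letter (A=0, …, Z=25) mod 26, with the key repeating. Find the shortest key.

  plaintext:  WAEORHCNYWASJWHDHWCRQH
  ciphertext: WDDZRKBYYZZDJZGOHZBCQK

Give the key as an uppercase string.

ADZL

  i= 0: W-W =  0 → A
  i= 1: D-A =  3 → D
  i= 2: D-E = 25 → Z
  i= 3: Z-O = 11 → L
  i= 4: R-R =  0 → A
  i= 5: K-H =  3 → D
  i= 6: B-C = 25 → Z
  i= 7: Y-N = 11 → L
  i= 8: Y-Y =  0 → A
  i= 9: Z-W =  3 → D
  i=10: Z-A = 25 → Z
  i=11: D-S = 11 → L
  i=12: J-J =  0 → A
  i=13: Z-W =  3 → D
  i=14: G-H = 25 → Z
  i=15: O-D = 11 → L
  i=16: H-H =  0 → A
  i=17: Z-W =  3 → D
  i=18: B-C = 25 → Z
  i=19: C-R = 11 → L
  i=20: Q-Q =  0 → A
  i=21: K-H =  3 → D
  shifts repeat with period 4: ADZL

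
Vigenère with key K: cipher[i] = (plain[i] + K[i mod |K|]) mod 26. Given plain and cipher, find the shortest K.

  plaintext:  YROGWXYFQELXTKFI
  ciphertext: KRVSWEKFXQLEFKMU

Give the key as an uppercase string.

MAH

  i= 0: K-Y = 12 → M
  i= 1: R-R =  0 → A
  i= 2: V-O =  7 → H
  i= 3: S-G = 12 → M
  i= 4: W-W =  0 → A
  i= 5: E-X =  7 → H
  i= 6: K-Y = 12 → M
  i= 7: F-F =  0 → A
  i= 8: X-Q =  7 → H
  i= 9: Q-E = 12 → M
  i=10: L-L =  0 → A
  i=11: E-X =  7 → H
  i=12: F-T = 12 → M
  i=13: K-K =  0 → A
  i=14: M-F =  7 → H
  i=15: U-I = 12 → M
  shifts repeat with period 3: MAH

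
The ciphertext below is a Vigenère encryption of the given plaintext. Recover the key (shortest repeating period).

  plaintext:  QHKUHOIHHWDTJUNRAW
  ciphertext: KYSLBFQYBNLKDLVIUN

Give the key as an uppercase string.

URIR

  i= 0: K-Q = 20 → U
  i= 1: Y-H = 17 → R
  i= 2: S-K =  8 → I
  i= 3: L-U = 17 → R
  i= 4: B-H = 20 → U
  i= 5: F-O = 17 → R
  i= 6: Q-I =  8 → I
  i= 7: Y-H = 17 → R
  i= 8: B-H = 20 → U
  i= 9: N-W = 17 → R
  i=10: L-D =  8 → I
  i=11: K-T = 17 → R
  i=12: D-J = 20 → U
  i=13: L-U = 17 → R
  i=14: V-N =  8 → I
  i=15: I-R = 17 → R
  i=16: U-A = 20 → U
  i=17: N-W = 17 → R
  shifts repeat with period 4: URIR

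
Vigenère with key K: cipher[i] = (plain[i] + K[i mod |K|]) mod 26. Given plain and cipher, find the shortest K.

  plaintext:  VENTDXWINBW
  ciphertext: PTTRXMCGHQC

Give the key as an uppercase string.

  i= 0: P-V = 20 → U
  i= 1: T-E = 15 → P
  i= 2: T-N =  6 → G
  i= 3: R-T = 24 → Y
  i= 4: X-D = 20 → U
  i= 5: M-X = 15 → P
  i= 6: C-W =  6 → G
  i= 7: G-I = 24 → Y
  i= 8: H-N = 20 → U
  i= 9: Q-B = 15 → P
  i=10: C-W =  6 → G
  shifts repeat with period 4: UPGY

UPGY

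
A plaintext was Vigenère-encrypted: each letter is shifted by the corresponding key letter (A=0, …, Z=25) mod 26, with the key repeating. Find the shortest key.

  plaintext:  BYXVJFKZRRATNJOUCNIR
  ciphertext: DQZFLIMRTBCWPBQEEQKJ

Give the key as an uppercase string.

CSCKCD

  i= 0: D-B =  2 → C
  i= 1: Q-Y = 18 → S
  i= 2: Z-X =  2 → C
  i= 3: F-V = 10 → K
  i= 4: L-J =  2 → C
  i= 5: I-F =  3 → D
  i= 6: M-K =  2 → C
  i= 7: R-Z = 18 → S
  i= 8: T-R =  2 → C
  i= 9: B-R = 10 → K
  i=10: C-A =  2 → C
  i=11: W-T =  3 → D
  i=12: P-N =  2 → C
  i=13: B-J = 18 → S
  i=14: Q-O =  2 → C
  i=15: E-U = 10 → K
  i=16: E-C =  2 → C
  i=17: Q-N =  3 → D
  i=18: K-I =  2 → C
  i=19: J-R = 18 → S
  shifts repeat with period 6: CSCKCD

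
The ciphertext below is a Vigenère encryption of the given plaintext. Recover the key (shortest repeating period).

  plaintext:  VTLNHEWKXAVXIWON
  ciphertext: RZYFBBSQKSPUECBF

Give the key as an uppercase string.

  i= 0: R-V = 22 → W
  i= 1: Z-T =  6 → G
  i= 2: Y-L = 13 → N
  i= 3: F-N = 18 → S
  i= 4: B-H = 20 → U
  i= 5: B-E = 23 → X
  i= 6: S-W = 22 → W
  i= 7: Q-K =  6 → G
  i= 8: K-X = 13 → N
  i= 9: S-A = 18 → S
  i=10: P-V = 20 → U
  i=11: U-X = 23 → X
  i=12: E-I = 22 → W
  i=13: C-W =  6 → G
  i=14: B-O = 13 → N
  i=15: F-N = 18 → S
  shifts repeat with period 6: WGNSUX

WGNSUX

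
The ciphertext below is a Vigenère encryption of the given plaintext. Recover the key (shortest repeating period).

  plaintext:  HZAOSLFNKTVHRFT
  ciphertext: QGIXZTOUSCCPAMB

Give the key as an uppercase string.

JHI

  i= 0: Q-H =  9 → J
  i= 1: G-Z =  7 → H
  i= 2: I-A =  8 → I
  i= 3: X-O =  9 → J
  i= 4: Z-S =  7 → H
  i= 5: T-L =  8 → I
  i= 6: O-F =  9 → J
  i= 7: U-N =  7 → H
  i= 8: S-K =  8 → I
  i= 9: C-T =  9 → J
  i=10: C-V =  7 → H
  i=11: P-H =  8 → I
  i=12: A-R =  9 → J
  i=13: M-F =  7 → H
  i=14: B-T =  8 → I
  shifts repeat with period 3: JHI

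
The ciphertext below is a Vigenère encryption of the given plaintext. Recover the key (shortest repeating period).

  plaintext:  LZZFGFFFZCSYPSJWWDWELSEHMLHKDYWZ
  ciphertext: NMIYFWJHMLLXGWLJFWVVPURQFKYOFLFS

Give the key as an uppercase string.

  i= 0: N-L =  2 → C
  i= 1: M-Z = 13 → N
  i= 2: I-Z =  9 → J
  i= 3: Y-F = 19 → T
  i= 4: F-G = 25 → Z
  i= 5: W-F = 17 → R
  i= 6: J-F =  4 → E
  i= 7: H-F =  2 → C
  i= 8: M-Z = 13 → N
  i= 9: L-C =  9 → J
  i=10: L-S = 19 → T
  i=11: X-Y = 25 → Z
  i=12: G-P = 17 → R
  i=13: W-S =  4 → E
  i=14: L-J =  2 → C
  i=15: J-W = 13 → N
  i=16: F-W =  9 → J
  i=17: W-D = 19 → T
  i=18: V-W = 25 → Z
  i=19: V-E = 17 → R
  i=20: P-L =  4 → E
  i=21: U-S =  2 → C
  i=22: R-E = 13 → N
  i=23: Q-H =  9 → J
  i=24: F-M = 19 → T
  i=25: K-L = 25 → Z
  i=26: Y-H = 17 → R
  i=27: O-K =  4 → E
  i=28: F-D =  2 → C
  i=29: L-Y = 13 → N
  i=30: F-W =  9 → J
  i=31: S-Z = 19 → T
  shifts repeat with period 7: CNJTZRE

CNJTZRE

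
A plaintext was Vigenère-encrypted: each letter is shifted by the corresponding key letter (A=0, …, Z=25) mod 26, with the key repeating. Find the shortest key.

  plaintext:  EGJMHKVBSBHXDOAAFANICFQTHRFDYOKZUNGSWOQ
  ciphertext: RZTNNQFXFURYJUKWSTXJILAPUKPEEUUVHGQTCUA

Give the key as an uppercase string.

NTKBGGKW

  i= 0: R-E = 13 → N
  i= 1: Z-G = 19 → T
  i= 2: T-J = 10 → K
  i= 3: N-M =  1 → B
  i= 4: N-H =  6 → G
  i= 5: Q-K =  6 → G
  i= 6: F-V = 10 → K
  i= 7: X-B = 22 → W
  i= 8: F-S = 13 → N
  i= 9: U-B = 19 → T
  i=10: R-H = 10 → K
  i=11: Y-X =  1 → B
  i=12: J-D =  6 → G
  i=13: U-O =  6 → G
  i=14: K-A = 10 → K
  i=15: W-A = 22 → W
  i=16: S-F = 13 → N
  i=17: T-A = 19 → T
  i=18: X-N = 10 → K
  i=19: J-I =  1 → B
  i=20: I-C =  6 → G
  i=21: L-F =  6 → G
  i=22: A-Q = 10 → K
  i=23: P-T = 22 → W
  i=24: U-H = 13 → N
  i=25: K-R = 19 → T
  i=26: P-F = 10 → K
  i=27: E-D =  1 → B
  i=28: E-Y =  6 → G
  i=29: U-O =  6 → G
  i=30: U-K = 10 → K
  i=31: V-Z = 22 → W
  i=32: H-U = 13 → N
  i=33: G-N = 19 → T
  i=34: Q-G = 10 → K
  i=35: T-S =  1 → B
  i=36: C-W =  6 → G
  i=37: U-O =  6 → G
  i=38: A-Q = 10 → K
  shifts repeat with period 8: NTKBGGKW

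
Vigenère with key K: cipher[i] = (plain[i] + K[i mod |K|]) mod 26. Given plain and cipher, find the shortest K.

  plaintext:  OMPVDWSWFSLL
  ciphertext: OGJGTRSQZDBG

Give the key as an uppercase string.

AUULQV

  i= 0: O-O =  0 → A
  i= 1: G-M = 20 → U
  i= 2: J-P = 20 → U
  i= 3: G-V = 11 → L
  i= 4: T-D = 16 → Q
  i= 5: R-W = 21 → V
  i= 6: S-S =  0 → A
  i= 7: Q-W = 20 → U
  i= 8: Z-F = 20 → U
  i= 9: D-S = 11 → L
  i=10: B-L = 16 → Q
  i=11: G-L = 21 → V
  shifts repeat with period 6: AUULQV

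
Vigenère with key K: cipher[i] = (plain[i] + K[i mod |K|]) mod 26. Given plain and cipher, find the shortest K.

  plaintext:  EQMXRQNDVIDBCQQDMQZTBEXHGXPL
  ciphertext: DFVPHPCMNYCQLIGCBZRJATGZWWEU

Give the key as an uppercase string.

  i= 0: D-E = 25 → Z
  i= 1: F-Q = 15 → P
  i= 2: V-M =  9 → J
  i= 3: P-X = 18 → S
  i= 4: H-R = 16 → Q
  i= 5: P-Q = 25 → Z
  i= 6: C-N = 15 → P
  i= 7: M-D =  9 → J
  i= 8: N-V = 18 → S
  i= 9: Y-I = 16 → Q
  i=10: C-D = 25 → Z
  i=11: Q-B = 15 → P
  i=12: L-C =  9 → J
  i=13: I-Q = 18 → S
  i=14: G-Q = 16 → Q
  i=15: C-D = 25 → Z
  i=16: B-M = 15 → P
  i=17: Z-Q =  9 → J
  i=18: R-Z = 18 → S
  i=19: J-T = 16 → Q
  i=20: A-B = 25 → Z
  i=21: T-E = 15 → P
  i=22: G-X =  9 → J
  i=23: Z-H = 18 → S
  i=24: W-G = 16 → Q
  i=25: W-X = 25 → Z
  i=26: E-P = 15 → P
  i=27: U-L =  9 → J
  shifts repeat with period 5: ZPJSQ

ZPJSQ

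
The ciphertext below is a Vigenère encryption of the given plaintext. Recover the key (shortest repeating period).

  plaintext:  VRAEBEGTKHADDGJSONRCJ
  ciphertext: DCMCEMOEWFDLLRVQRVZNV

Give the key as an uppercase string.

  i= 0: D-V =  8 → I
  i= 1: C-R = 11 → L
  i= 2: M-A = 12 → M
  i= 3: C-E = 24 → Y
  i= 4: E-B =  3 → D
  i= 5: M-E =  8 → I
  i= 6: O-G =  8 → I
  i= 7: E-T = 11 → L
  i= 8: W-K = 12 → M
  i= 9: F-H = 24 → Y
  i=10: D-A =  3 → D
  i=11: L-D =  8 → I
  i=12: L-D =  8 → I
  i=13: R-G = 11 → L
  i=14: V-J = 12 → M
  i=15: Q-S = 24 → Y
  i=16: R-O =  3 → D
  i=17: V-N =  8 → I
  i=18: Z-R =  8 → I
  i=19: N-C = 11 → L
  i=20: V-J = 12 → M
  shifts repeat with period 6: ILMYDI

ILMYDI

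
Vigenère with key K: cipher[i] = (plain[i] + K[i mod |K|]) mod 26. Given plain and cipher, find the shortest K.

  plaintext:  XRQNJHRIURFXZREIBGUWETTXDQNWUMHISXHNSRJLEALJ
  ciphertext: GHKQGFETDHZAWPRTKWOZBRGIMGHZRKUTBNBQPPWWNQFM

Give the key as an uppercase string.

  i= 0: G-X =  9 → J
  i= 1: H-R = 16 → Q
  i= 2: K-Q = 20 → U
  i= 3: Q-N =  3 → D
  i= 4: G-J = 23 → X
  i= 5: F-H = 24 → Y
  i= 6: E-R = 13 → N
  i= 7: T-I = 11 → L
  i= 8: D-U =  9 → J
  i= 9: H-R = 16 → Q
  i=10: Z-F = 20 → U
  i=11: A-X =  3 → D
  i=12: W-Z = 23 → X
  i=13: P-R = 24 → Y
  i=14: R-E = 13 → N
  i=15: T-I = 11 → L
  i=16: K-B =  9 → J
  i=17: W-G = 16 → Q
  i=18: O-U = 20 → U
  i=19: Z-W =  3 → D
  i=20: B-E = 23 → X
  i=21: R-T = 24 → Y
  i=22: G-T = 13 → N
  i=23: I-X = 11 → L
  i=24: M-D =  9 → J
  i=25: G-Q = 16 → Q
  i=26: H-N = 20 → U
  i=27: Z-W =  3 → D
  i=28: R-U = 23 → X
  i=29: K-M = 24 → Y
  i=30: U-H = 13 → N
  i=31: T-I = 11 → L
  i=32: B-S =  9 → J
  i=33: N-X = 16 → Q
  i=34: B-H = 20 → U
  i=35: Q-N =  3 → D
  i=36: P-S = 23 → X
  i=37: P-R = 24 → Y
  i=38: W-J = 13 → N
  i=39: W-L = 11 → L
  i=40: N-E =  9 → J
  i=41: Q-A = 16 → Q
  i=42: F-L = 20 → U
  i=43: M-J =  3 → D
  shifts repeat with period 8: JQUDXYNL

JQUDXYNL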